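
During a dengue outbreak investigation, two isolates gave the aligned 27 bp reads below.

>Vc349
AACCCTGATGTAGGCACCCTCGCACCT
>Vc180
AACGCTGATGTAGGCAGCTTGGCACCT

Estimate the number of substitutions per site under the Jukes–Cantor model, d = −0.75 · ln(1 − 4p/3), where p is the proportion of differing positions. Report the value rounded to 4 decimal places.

0.1650

The sequences differ at positions 4 (C/G), 17 (C/G), 19 (C/T), 21 (C/G).
p = 4/27 = 0.148148.
d = −0.75 · ln(1 − (4/3)·0.148148) = −0.75 · ln(0.802469) = −0.75 · (-0.220062) = 0.1650.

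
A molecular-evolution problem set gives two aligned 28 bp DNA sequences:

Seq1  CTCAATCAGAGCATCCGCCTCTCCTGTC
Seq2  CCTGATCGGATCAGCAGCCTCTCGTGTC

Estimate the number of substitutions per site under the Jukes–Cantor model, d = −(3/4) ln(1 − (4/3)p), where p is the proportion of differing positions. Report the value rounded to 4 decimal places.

0.3597

Differing sites — 2:T/C; 3:C/T; 4:A/G; 8:A/G; 11:G/T; 14:T/G; 16:C/A; 24:C/G.
p = 8/28 = 0.285714.
d = −0.75 · ln(1 − (4/3)·0.285714) = −0.75 · ln(0.619048) = −0.75 · (-0.479572) = 0.3597.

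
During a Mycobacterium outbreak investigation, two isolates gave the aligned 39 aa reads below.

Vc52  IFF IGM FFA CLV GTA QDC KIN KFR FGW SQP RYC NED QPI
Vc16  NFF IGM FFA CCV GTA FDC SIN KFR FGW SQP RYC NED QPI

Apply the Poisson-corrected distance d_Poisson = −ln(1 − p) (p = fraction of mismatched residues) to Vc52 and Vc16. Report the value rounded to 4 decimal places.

Differing sites — 1:I/N; 11:L/C; 16:Q/F; 19:K/S.
p = 4/39 = 0.102564.
d = −ln(1 − 0.102564) = −ln(0.897436) = 0.1082.

0.1082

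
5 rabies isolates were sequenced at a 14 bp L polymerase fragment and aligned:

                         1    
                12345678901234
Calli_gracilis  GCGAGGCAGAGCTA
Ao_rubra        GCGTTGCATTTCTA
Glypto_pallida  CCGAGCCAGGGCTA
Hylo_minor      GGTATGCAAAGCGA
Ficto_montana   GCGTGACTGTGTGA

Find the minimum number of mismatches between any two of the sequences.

Pairwise Hamming distances:
  Calli_gracilis vs Ao_rubra: 5
  Calli_gracilis vs Glypto_pallida: 3
  Calli_gracilis vs Hylo_minor: 5
  Calli_gracilis vs Ficto_montana: 6
  Ao_rubra vs Glypto_pallida: 7
  Ao_rubra vs Hylo_minor: 7
  Ao_rubra vs Ficto_montana: 7
  Glypto_pallida vs Hylo_minor: 8
  Glypto_pallida vs Ficto_montana: 7
  Hylo_minor vs Ficto_montana: 9
The smallest is 3, between Calli_gracilis and Glypto_pallida.

3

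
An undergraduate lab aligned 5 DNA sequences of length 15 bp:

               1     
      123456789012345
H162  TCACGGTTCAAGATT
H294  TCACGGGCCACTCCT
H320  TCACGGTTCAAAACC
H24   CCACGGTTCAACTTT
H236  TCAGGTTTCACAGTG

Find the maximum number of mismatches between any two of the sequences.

8

Pairwise Hamming distances:
  H162 vs H294: 6
  H162 vs H320: 3
  H162 vs H24: 3
  H162 vs H236: 6
  H294 vs H320: 6
  H294 vs H24: 7
  H294 vs H236: 8
  H320 vs H24: 5
  H320 vs H236: 6
  H24 vs H236: 7
The largest is 8, between H294 and H236.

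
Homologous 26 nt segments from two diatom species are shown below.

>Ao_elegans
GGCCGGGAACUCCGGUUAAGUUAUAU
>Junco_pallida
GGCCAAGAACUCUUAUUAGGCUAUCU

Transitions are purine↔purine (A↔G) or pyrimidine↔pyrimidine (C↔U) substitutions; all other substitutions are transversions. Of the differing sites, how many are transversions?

Differing sites — 5:G/A (Ti); 6:G/A (Ti); 13:C/U (Ti); 14:G/U (Tv); 15:G/A (Ti); 19:A/G (Ti); 21:U/C (Ti); 25:A/C (Tv).
Of the 8 differences, 6 transitions and 2 transversions, so the answer is 2.

2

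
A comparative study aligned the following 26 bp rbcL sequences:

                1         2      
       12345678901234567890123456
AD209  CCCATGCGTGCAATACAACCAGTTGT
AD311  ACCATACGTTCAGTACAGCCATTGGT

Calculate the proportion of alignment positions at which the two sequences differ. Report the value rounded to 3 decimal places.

0.269

The sequences differ at positions 1 (C/A), 6 (G/A), 10 (G/T), 13 (A/G), 18 (A/G), 22 (G/T), 24 (T/G).
There are 7 differences over 26 sites, so p = 7/26 = 0.269.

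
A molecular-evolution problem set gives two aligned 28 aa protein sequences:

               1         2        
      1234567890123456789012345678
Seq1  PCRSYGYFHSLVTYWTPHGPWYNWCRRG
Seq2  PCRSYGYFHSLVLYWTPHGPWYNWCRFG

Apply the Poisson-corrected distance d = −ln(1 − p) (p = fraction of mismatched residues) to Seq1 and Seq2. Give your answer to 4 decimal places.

0.0741

Differing sites — 13:T/L; 27:R/F.
p = 2/28 = 0.071429.
d = −ln(1 − 0.071429) = −ln(0.928571) = 0.0741.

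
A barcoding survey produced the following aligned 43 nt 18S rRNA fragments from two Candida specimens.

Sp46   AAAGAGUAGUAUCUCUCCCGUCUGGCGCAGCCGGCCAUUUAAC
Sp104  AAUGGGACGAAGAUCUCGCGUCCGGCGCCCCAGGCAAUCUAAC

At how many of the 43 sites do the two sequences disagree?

14

The sequences differ at positions 3 (A/U), 5 (A/G), 7 (U/A), 8 (A/C), 10 (U/A), 12 (U/G), 13 (C/A), 18 (C/G), 23 (U/C), 29 (A/C), 30 (G/C), 32 (C/A), 36 (C/A), 39 (U/C).
That gives 14 mismatches out of 43 aligned sites, so the Hamming distance is 14.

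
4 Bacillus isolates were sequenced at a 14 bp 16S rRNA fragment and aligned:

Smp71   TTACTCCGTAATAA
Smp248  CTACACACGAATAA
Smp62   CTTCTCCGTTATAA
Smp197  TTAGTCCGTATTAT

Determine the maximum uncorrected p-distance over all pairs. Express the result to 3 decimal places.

Pairwise Hamming distances:
  Smp71 vs Smp248: 5
  Smp71 vs Smp62: 3
  Smp71 vs Smp197: 3
  Smp248 vs Smp62: 6
  Smp248 vs Smp197: 8
  Smp62 vs Smp197: 6
The largest is 8 mismatches, between Smp248 and Smp197; p = 8/14 = 0.571.

0.571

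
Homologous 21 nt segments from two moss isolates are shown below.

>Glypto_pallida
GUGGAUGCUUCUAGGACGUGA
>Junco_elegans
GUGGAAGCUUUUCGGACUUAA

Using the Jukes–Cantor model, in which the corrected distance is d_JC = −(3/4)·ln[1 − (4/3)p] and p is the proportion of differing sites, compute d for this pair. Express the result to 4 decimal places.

0.2865

The sequences differ at positions 6 (U/A), 11 (C/U), 13 (A/C), 18 (G/U), 20 (G/A).
p = 5/21 = 0.238095.
d = −0.75 · ln(1 − (4/3)·0.238095) = −0.75 · ln(0.682540) = −0.75 · (-0.381934) = 0.2865.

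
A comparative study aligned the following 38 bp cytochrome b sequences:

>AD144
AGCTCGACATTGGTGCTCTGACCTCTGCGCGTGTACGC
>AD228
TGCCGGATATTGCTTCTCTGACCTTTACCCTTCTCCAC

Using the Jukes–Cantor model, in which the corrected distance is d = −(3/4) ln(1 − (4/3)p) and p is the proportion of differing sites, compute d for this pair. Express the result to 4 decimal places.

0.4568

Mismatches occur at site 1 (A/T), site 4 (T/C), site 5 (C/G), site 8 (C/T), site 13 (G/C), site 15 (G/T), site 25 (C/T), site 27 (G/A), site 29 (G/C), site 31 (G/T), site 33 (G/C), site 35 (A/C), site 37 (G/A).
p = 13/38 = 0.342105.
d = −0.75 · ln(1 − (4/3)·0.342105) = −0.75 · ln(0.543860) = −0.75 · (-0.609063) = 0.4568.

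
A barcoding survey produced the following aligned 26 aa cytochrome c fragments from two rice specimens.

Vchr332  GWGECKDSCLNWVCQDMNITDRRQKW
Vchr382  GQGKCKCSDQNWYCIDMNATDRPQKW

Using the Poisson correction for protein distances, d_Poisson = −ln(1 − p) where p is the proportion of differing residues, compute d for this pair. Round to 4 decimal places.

0.4249

Differing sites — 2:W/Q; 4:E/K; 7:D/C; 9:C/D; 10:L/Q; 13:V/Y; 15:Q/I; 19:I/A; 23:R/P.
p = 9/26 = 0.346154.
d = −ln(1 − 0.346154) = −ln(0.653846) = 0.4249.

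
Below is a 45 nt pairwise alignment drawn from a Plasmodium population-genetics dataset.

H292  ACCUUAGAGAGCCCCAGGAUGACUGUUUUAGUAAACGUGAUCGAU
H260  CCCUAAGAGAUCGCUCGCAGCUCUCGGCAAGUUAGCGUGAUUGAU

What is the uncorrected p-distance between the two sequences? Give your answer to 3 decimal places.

The sequences differ at positions 1 (A/C), 5 (U/A), 11 (G/U), 13 (C/G), 15 (C/U), 16 (A/C), 18 (G/C), 20 (U/G), 21 (G/C), 22 (A/U), 25 (G/C), 26 (U/G), 27 (U/G), 28 (U/C), 29 (U/A), 33 (A/U), 35 (A/G), 42 (C/U).
There are 18 differences over 45 sites, so p = 18/45 = 0.400.

0.400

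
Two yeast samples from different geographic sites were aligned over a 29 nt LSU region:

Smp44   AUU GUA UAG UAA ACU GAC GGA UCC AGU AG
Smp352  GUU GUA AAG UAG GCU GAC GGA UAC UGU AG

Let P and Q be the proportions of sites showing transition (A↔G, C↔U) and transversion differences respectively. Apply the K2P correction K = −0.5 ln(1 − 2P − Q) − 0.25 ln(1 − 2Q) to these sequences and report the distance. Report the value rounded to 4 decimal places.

0.2437

Mismatches occur at site 1 (A→G, transition), site 7 (U→A, transversion), site 12 (A→G, transition), site 13 (A→G, transition), site 23 (C→A, transversion), site 25 (A→U, transversion).
Of the 6 differences, 3 transitions and 3 transversions over 29 sites: P = 3/29 = 0.103448, Q = 3/29 = 0.103448.
d = −0.5·ln(0.689656) − 0.25·ln(0.793104) = −0.5·(-0.371562) − 0.25·(-0.231801) = 0.2437.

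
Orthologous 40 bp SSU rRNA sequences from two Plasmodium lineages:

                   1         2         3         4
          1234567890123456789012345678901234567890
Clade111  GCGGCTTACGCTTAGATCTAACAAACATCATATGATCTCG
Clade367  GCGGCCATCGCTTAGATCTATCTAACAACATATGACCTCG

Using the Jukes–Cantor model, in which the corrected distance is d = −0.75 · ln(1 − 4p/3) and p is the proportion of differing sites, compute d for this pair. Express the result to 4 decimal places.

Differing sites — 6:T/C; 7:T/A; 8:A/T; 21:A/T; 23:A/T; 28:T/A; 36:T/C.
p = 7/40 = 0.175000.
d = −0.75 · ln(1 − (4/3)·0.175000) = −0.75 · ln(0.766667) = −0.75 · (-0.265703) = 0.1993.

0.1993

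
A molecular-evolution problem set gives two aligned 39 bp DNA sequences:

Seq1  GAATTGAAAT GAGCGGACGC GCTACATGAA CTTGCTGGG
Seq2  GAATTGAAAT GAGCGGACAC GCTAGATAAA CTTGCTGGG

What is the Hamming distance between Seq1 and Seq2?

Differing sites — 19:G/A; 25:C/G; 28:G/A.
That gives 3 mismatches out of 39 aligned sites, so the Hamming distance is 3.

3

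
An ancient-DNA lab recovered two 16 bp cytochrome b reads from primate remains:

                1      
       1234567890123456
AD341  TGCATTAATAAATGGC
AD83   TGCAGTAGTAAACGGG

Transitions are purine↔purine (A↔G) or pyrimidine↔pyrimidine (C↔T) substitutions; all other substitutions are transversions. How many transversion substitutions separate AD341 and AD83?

2

Differing sites — 5:T/G (Tv); 8:A/G (Ti); 13:T/C (Ti); 16:C/G (Tv).
Of the 4 differences, 2 transitions and 2 transversions, so the answer is 2.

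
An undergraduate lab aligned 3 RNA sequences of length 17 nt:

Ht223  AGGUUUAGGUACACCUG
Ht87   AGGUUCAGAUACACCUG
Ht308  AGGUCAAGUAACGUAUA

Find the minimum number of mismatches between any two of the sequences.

2

Pairwise Hamming distances:
  Ht223 vs Ht87: 2
  Ht223 vs Ht308: 8
  Ht87 vs Ht308: 8
The smallest is 2, between Ht223 and Ht87.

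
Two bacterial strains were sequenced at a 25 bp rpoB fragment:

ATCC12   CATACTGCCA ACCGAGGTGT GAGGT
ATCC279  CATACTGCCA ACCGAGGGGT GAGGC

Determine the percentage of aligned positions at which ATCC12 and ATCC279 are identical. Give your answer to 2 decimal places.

92.00%

Mismatches occur at site 18 (T/G), site 25 (T/C).
23 of the 25 sites match, so the percent identity is 23/25 × 100 = 92.00%.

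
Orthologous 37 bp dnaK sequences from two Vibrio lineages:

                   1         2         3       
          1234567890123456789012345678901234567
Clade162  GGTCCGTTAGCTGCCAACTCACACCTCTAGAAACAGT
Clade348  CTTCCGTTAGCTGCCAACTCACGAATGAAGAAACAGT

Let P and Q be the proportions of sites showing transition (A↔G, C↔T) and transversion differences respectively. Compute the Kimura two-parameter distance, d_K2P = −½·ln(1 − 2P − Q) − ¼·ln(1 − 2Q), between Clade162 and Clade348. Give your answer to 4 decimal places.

Mismatches occur at site 1 (G→C, transversion), site 2 (G→T, transversion), site 23 (A→G, transition), site 24 (C→A, transversion), site 25 (C→A, transversion), site 27 (C→G, transversion), site 28 (T→A, transversion).
Of the 7 differences, 1 transition and 6 transversions over 37 sites: P = 1/37 = 0.027027, Q = 6/37 = 0.162162.
d = −0.5·ln(0.783784) − 0.25·ln(0.675676) = −0.5·(-0.243622) − 0.25·(-0.392042) = 0.2198.

0.2198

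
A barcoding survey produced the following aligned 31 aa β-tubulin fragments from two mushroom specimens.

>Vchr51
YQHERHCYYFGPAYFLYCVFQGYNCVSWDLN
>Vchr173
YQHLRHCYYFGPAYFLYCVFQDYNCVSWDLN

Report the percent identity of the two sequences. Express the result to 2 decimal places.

The sequences differ at positions 4 (E/L), 22 (G/D).
29 of the 31 sites match, so the percent identity is 29/31 × 100 = 93.55%.

93.55%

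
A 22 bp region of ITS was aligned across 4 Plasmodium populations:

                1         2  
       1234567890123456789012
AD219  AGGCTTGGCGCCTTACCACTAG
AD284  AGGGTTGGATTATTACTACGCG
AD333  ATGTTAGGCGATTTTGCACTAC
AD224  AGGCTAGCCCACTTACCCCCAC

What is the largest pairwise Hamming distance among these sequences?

Pairwise Hamming distances:
  AD219 vs AD284: 8
  AD219 vs AD333: 8
  AD219 vs AD224: 7
  AD284 vs AD333: 13
  AD284 vs AD224: 12
  AD333 vs AD224: 9
The largest is 13, between AD284 and AD333.

13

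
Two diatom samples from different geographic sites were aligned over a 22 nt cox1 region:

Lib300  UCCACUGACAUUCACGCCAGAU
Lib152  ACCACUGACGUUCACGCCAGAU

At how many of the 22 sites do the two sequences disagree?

2

Mismatches occur at site 1 (U↔A), site 10 (A↔G).
That gives 2 mismatches out of 22 aligned sites, so the Hamming distance is 2.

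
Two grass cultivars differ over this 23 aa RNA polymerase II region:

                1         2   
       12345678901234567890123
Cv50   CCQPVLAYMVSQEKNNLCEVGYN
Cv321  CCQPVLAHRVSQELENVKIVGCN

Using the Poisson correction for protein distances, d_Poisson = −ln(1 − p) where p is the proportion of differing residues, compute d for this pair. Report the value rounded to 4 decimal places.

Mismatches occur at site 8 (Y/H), site 9 (M/R), site 14 (K/L), site 15 (N/E), site 17 (L/V), site 18 (C/K), site 19 (E/I), site 22 (Y/C).
p = 8/23 = 0.347826.
d = −ln(1 − 0.347826) = −ln(0.652174) = 0.4274.

0.4274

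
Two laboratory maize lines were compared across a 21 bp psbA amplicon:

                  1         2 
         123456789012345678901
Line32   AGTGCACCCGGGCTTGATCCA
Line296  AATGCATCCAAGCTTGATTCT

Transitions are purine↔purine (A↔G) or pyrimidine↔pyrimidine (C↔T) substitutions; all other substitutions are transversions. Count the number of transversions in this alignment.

1

The sequences differ at positions 2 (G/A, transition), 7 (C/T, transition), 10 (G/A, transition), 11 (G/A, transition), 19 (C/T, transition), 21 (A/T, transversion).
Of the 6 differences, 5 transitions and 1 transversion, so the answer is 1.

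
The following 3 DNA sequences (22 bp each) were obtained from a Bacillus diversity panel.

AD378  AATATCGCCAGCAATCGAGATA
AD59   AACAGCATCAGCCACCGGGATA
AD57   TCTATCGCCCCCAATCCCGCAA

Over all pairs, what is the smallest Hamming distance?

7

Pairwise Hamming distances:
  AD378 vs AD59: 7
  AD378 vs AD57: 8
  AD59 vs AD57: 14
The smallest is 7, between AD378 and AD59.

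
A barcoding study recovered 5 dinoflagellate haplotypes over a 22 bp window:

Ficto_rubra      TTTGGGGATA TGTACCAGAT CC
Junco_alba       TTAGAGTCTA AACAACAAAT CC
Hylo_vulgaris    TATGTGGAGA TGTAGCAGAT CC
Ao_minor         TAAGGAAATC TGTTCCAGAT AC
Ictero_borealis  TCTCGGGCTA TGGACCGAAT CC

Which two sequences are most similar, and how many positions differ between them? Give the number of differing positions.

4

Pairwise Hamming distances:
  Ficto_rubra vs Junco_alba: 9
  Ficto_rubra vs Hylo_vulgaris: 4
  Ficto_rubra vs Ao_minor: 7
  Ficto_rubra vs Ictero_borealis: 6
  Junco_alba vs Hylo_vulgaris: 11
  Junco_alba vs Ao_minor: 13
  Junco_alba vs Ictero_borealis: 10
  Hylo_vulgaris vs Ao_minor: 9
  Hylo_vulgaris vs Ictero_borealis: 9
  Ao_minor vs Ictero_borealis: 12
The smallest is 4, between Ficto_rubra and Hylo_vulgaris.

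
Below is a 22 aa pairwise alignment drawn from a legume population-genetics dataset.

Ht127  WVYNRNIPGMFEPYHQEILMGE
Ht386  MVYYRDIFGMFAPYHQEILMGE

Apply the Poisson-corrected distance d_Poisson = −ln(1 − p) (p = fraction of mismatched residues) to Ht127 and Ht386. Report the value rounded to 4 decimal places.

0.2578

Differing sites — 1:W/M; 4:N/Y; 6:N/D; 8:P/F; 12:E/A.
p = 5/22 = 0.227273.
d = −ln(1 − 0.227273) = −ln(0.772727) = 0.2578.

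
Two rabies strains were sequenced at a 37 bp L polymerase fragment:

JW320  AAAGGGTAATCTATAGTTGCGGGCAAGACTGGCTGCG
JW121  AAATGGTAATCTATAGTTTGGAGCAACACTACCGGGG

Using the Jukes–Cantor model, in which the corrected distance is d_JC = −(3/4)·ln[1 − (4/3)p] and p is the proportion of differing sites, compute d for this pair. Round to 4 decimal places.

0.2940

The sequences differ at positions 4 (G/T), 19 (G/T), 20 (C/G), 22 (G/A), 27 (G/C), 31 (G/A), 32 (G/C), 34 (T/G), 36 (C/G).
p = 9/37 = 0.243243.
d = −0.75 · ln(1 − (4/3)·0.243243) = −0.75 · ln(0.675676) = −0.75 · (-0.392042) = 0.2940.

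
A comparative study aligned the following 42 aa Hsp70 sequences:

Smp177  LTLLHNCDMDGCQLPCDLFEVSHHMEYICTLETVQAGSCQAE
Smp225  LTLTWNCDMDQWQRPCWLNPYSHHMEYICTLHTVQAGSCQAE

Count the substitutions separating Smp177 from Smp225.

The sequences differ at positions 4 (L/T), 5 (H/W), 11 (G/Q), 12 (C/W), 14 (L/R), 17 (D/W), 19 (F/N), 20 (E/P), 21 (V/Y), 32 (E/H).
That gives 10 mismatches out of 42 aligned sites, so the Hamming distance is 10.

10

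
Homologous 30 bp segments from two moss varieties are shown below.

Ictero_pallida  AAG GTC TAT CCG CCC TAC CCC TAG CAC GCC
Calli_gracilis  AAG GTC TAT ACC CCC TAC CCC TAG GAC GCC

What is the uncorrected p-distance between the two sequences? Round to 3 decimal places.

0.100

Differing sites — 10:C/A; 12:G/C; 25:C/G.
There are 3 differences over 30 sites, so p = 3/30 = 0.100.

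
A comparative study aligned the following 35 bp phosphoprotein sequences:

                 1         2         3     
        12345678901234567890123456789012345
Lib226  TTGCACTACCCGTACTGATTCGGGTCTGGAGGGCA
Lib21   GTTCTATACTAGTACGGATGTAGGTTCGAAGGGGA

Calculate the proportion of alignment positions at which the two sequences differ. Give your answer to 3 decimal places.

Differing sites — 1:T/G; 3:G/T; 5:A/T; 6:C/A; 10:C/T; 11:C/A; 16:T/G; 20:T/G; 21:C/T; 22:G/A; 26:C/T; 27:T/C; 29:G/A; 34:C/G.
There are 14 differences over 35 sites, so p = 14/35 = 0.400.

0.400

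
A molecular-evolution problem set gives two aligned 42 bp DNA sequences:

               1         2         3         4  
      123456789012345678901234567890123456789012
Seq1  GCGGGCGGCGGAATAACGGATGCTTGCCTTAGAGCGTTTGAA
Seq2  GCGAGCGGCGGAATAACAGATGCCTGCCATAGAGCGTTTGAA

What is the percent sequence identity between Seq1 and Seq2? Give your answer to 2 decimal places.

The sequences differ at positions 4 (G/A), 18 (G/A), 24 (T/C), 29 (T/A).
38 of the 42 sites match, so the percent identity is 38/42 × 100 = 90.48%.

90.48%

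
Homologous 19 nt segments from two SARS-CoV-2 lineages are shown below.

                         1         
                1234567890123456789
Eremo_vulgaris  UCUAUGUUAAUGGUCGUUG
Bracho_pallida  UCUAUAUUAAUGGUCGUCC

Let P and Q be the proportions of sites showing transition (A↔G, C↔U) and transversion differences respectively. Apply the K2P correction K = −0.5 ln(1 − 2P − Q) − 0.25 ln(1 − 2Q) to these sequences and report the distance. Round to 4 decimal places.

Mismatches occur at site 6 (G↔A, transition), site 18 (U↔C, transition), site 19 (G↔C, transversion).
Of the 3 differences, 2 transitions and 1 transversion over 19 sites: P = 2/19 = 0.105263, Q = 1/19 = 0.052632.
d = −0.5·ln(0.736842) − 0.25·ln(0.894736) = −0.5·(-0.305382) − 0.25·(-0.111227) = 0.1805.

0.1805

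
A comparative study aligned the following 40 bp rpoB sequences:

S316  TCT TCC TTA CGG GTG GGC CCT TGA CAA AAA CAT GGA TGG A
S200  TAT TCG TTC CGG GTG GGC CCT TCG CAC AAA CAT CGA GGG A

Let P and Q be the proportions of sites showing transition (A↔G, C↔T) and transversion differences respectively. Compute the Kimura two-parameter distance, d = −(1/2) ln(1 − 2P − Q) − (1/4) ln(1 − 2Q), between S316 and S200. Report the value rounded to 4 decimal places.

Mismatches occur at site 2 (C/A, transversion), site 6 (C/G, transversion), site 9 (A/C, transversion), site 23 (G/C, transversion), site 24 (A/G, transition), site 27 (A/C, transversion), site 34 (G/C, transversion), site 37 (T/G, transversion).
Of the 8 differences, 1 transition and 7 transversions over 40 sites: P = 1/40 = 0.025000, Q = 7/40 = 0.175000.
d = −0.5·ln(0.775000) − 0.25·ln(0.650000) = −0.5·(-0.254892) − 0.25·(-0.430783) = 0.2351.

0.2351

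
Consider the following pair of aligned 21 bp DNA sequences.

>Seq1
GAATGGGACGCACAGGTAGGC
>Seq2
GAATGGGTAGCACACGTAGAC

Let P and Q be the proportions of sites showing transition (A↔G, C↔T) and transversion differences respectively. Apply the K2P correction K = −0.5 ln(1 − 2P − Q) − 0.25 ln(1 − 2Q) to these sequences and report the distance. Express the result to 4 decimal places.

0.2201

Mismatches occur at site 8 (A/T, transversion), site 9 (C/A, transversion), site 15 (G/C, transversion), site 20 (G/A, transition).
Of the 4 differences, 1 transition and 3 transversions over 21 sites: P = 1/21 = 0.047619, Q = 3/21 = 0.142857.
d = −0.5·ln(0.761905) − 0.25·ln(0.714286) = −0.5·(-0.271933) − 0.25·(-0.336472) = 0.2201.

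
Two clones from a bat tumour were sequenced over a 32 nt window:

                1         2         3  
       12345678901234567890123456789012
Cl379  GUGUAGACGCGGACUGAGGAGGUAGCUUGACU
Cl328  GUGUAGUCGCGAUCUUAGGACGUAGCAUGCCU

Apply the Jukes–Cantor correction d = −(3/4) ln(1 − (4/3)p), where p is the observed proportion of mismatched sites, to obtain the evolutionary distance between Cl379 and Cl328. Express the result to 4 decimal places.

Mismatches occur at site 7 (A→U), site 12 (G→A), site 13 (A→U), site 16 (G→U), site 21 (G→C), site 27 (U→A), site 30 (A→C).
p = 7/32 = 0.218750.
d = −0.75 · ln(1 − (4/3)·0.218750) = −0.75 · ln(0.708333) = −0.75 · (-0.344841) = 0.2586.

0.2586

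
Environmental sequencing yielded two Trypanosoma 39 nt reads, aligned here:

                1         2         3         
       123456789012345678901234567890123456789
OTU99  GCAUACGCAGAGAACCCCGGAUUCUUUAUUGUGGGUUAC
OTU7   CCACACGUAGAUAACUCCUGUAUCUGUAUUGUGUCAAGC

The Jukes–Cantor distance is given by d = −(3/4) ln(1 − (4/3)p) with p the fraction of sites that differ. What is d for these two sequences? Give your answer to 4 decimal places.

Differing sites — 1:G/C; 4:U/C; 8:C/U; 12:G/U; 16:C/U; 19:G/U; 21:A/U; 22:U/A; 26:U/G; 34:G/U; 35:G/C; 36:U/A; 37:U/A; 38:A/G.
p = 14/39 = 0.358974.
d = −0.75 · ln(1 − (4/3)·0.358974) = −0.75 · ln(0.521368) = −0.75 · (-0.651299) = 0.4885.

0.4885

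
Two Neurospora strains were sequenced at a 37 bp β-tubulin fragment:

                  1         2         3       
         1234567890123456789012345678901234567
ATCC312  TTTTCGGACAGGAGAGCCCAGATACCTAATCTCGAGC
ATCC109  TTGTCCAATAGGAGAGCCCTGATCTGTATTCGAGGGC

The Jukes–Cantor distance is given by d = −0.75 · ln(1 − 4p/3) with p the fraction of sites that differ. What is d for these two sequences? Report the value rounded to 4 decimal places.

Mismatches occur at site 3 (T/G), site 6 (G/C), site 7 (G/A), site 9 (C/T), site 20 (A/T), site 24 (A/C), site 25 (C/T), site 26 (C/G), site 29 (A/T), site 32 (T/G), site 33 (C/A), site 35 (A/G).
p = 12/37 = 0.324324.
d = −0.75 · ln(1 − (4/3)·0.324324) = −0.75 · ln(0.567568) = −0.75 · (-0.566395) = 0.4248.

0.4248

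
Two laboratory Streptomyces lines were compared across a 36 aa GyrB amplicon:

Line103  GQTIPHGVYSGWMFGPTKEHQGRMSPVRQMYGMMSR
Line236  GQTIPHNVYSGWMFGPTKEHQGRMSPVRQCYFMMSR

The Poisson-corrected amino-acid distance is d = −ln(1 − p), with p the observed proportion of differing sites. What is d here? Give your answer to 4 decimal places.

0.0870

The sequences differ at positions 7 (G/N), 30 (M/C), 32 (G/F).
p = 3/36 = 0.083333.
d = −ln(1 − 0.083333) = −ln(0.916667) = 0.0870.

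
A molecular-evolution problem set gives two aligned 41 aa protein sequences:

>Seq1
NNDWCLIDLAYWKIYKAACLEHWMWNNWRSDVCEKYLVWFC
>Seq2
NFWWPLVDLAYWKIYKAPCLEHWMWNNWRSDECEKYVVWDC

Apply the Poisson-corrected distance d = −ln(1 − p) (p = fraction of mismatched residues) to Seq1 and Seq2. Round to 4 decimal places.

0.2171

Mismatches occur at site 2 (N/F), site 3 (D/W), site 5 (C/P), site 7 (I/V), site 18 (A/P), site 32 (V/E), site 37 (L/V), site 40 (F/D).
p = 8/41 = 0.195122.
d = −ln(1 − 0.195122) = −ln(0.804878) = 0.2171.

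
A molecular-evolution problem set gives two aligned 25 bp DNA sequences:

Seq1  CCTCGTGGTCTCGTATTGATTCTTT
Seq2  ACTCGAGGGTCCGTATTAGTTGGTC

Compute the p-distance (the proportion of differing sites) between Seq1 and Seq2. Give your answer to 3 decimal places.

0.400

The sequences differ at positions 1 (C/A), 6 (T/A), 9 (T/G), 10 (C/T), 11 (T/C), 18 (G/A), 19 (A/G), 22 (C/G), 23 (T/G), 25 (T/C).
There are 10 differences over 25 sites, so p = 10/25 = 0.400.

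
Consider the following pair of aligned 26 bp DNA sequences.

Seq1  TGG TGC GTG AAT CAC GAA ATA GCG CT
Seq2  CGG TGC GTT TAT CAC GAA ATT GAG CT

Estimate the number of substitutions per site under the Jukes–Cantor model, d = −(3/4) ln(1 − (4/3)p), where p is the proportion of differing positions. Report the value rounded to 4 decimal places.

0.2222

The sequences differ at positions 1 (T/C), 9 (G/T), 10 (A/T), 21 (A/T), 23 (C/A).
p = 5/26 = 0.192308.
d = −0.75 · ln(1 − (4/3)·0.192308) = −0.75 · ln(0.743589) = −0.75 · (-0.296267) = 0.2222.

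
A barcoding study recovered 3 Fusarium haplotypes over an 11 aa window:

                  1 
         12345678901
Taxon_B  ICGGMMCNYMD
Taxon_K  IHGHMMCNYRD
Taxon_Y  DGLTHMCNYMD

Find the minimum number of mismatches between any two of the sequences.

3

Pairwise Hamming distances:
  Taxon_B vs Taxon_K: 3
  Taxon_B vs Taxon_Y: 5
  Taxon_K vs Taxon_Y: 6
The smallest is 3, between Taxon_B and Taxon_K.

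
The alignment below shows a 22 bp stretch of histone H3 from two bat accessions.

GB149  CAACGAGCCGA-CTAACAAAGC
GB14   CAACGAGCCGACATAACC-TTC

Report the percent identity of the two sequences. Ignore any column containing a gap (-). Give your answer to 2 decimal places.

80.00%

Excluding the 2 gap columns leaves 20 comparable sites.
Differing sites — 13:C/A; 18:A/C; 20:A/T; 21:G/T.
16 of the 20 comparable sites match, so the percent identity is 16/20 × 100 = 80.00%.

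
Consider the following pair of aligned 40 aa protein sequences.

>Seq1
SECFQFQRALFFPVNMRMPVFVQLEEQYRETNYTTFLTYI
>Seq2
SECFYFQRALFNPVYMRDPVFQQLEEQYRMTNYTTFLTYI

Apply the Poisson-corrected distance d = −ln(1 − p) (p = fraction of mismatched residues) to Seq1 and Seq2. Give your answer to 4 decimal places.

0.1625

The sequences differ at positions 5 (Q/Y), 12 (F/N), 15 (N/Y), 18 (M/D), 22 (V/Q), 30 (E/M).
p = 6/40 = 0.150000.
d = −ln(1 − 0.150000) = −ln(0.850000) = 0.1625.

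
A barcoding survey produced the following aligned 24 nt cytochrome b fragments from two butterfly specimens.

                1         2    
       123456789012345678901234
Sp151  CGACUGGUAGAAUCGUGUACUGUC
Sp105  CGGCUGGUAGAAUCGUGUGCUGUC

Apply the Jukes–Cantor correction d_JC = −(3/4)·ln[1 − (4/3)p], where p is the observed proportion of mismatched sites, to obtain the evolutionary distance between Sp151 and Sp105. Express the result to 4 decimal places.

0.0883

Differing sites — 3:A/G; 19:A/G.
p = 2/24 = 0.083333.
d = −0.75 · ln(1 − (4/3)·0.083333) = −0.75 · ln(0.888889) = −0.75 · (-0.117783) = 0.0883.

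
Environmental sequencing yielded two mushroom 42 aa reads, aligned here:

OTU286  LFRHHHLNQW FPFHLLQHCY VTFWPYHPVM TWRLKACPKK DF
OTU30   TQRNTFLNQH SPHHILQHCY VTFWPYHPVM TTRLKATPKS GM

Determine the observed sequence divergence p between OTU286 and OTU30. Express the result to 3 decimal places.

The sequences differ at positions 1 (L/T), 2 (F/Q), 4 (H/N), 5 (H/T), 6 (H/F), 10 (W/H), 11 (F/S), 13 (F/H), 15 (L/I), 32 (W/T), 37 (C/T), 40 (K/S), 41 (D/G), 42 (F/M).
There are 14 differences over 42 sites, so p = 14/42 = 0.333.

0.333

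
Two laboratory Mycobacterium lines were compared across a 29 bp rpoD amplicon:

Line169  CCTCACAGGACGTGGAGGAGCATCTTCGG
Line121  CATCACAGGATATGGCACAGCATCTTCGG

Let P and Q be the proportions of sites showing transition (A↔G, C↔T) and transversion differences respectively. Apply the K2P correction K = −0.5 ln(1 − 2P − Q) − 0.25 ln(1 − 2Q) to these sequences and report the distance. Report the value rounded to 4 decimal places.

Differing sites — 2:C/A (Tv); 11:C/T (Ti); 12:G/A (Ti); 16:A/C (Tv); 17:G/A (Ti); 18:G/C (Tv).
Of the 6 differences, 3 transitions and 3 transversions over 29 sites: P = 3/29 = 0.103448, Q = 3/29 = 0.103448.
d = −0.5·ln(0.689656) − 0.25·ln(0.793104) = −0.5·(-0.371562) − 0.25·(-0.231801) = 0.2437.

0.2437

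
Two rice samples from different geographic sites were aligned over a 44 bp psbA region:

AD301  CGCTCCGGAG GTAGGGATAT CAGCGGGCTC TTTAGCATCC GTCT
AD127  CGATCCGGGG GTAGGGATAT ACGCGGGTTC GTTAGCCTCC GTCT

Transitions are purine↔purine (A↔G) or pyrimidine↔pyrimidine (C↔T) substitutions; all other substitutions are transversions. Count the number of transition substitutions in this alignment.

Mismatches occur at site 3 (C/A, transversion), site 9 (A/G, transition), site 21 (C/A, transversion), site 22 (A/C, transversion), site 28 (C/T, transition), site 31 (T/G, transversion), site 37 (A/C, transversion).
Of the 7 differences, 2 transitions and 5 transversions, so the answer is 2.

2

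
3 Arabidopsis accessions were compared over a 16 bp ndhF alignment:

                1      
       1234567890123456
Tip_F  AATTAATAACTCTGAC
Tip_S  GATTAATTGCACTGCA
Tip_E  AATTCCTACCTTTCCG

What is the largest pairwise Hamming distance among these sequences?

9

Pairwise Hamming distances:
  Tip_F vs Tip_S: 6
  Tip_F vs Tip_E: 7
  Tip_S vs Tip_E: 9
The largest is 9, between Tip_S and Tip_E.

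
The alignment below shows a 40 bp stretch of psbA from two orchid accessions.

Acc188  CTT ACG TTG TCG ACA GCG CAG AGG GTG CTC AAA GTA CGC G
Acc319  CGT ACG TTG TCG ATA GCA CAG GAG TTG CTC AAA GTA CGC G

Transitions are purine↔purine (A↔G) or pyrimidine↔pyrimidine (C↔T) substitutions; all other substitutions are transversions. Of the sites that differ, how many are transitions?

4

Mismatches occur at site 2 (T→G, transversion), site 14 (C→T, transition), site 18 (G→A, transition), site 22 (A→G, transition), site 23 (G→A, transition), site 25 (G→T, transversion).
Of the 6 differences, 4 transitions and 2 transversions, so the answer is 4.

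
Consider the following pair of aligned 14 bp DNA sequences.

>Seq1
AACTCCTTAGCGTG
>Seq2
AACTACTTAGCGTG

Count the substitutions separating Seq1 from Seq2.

1

Differing sites — 5:C/A.
That gives 1 mismatch out of 14 aligned sites, so the Hamming distance is 1.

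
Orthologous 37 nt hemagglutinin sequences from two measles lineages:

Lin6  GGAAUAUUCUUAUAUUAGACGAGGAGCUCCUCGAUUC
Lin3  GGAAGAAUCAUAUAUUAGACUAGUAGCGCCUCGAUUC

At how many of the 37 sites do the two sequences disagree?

Differing sites — 5:U/G; 7:U/A; 10:U/A; 21:G/U; 24:G/U; 28:U/G.
That gives 6 mismatches out of 37 aligned sites, so the Hamming distance is 6.

6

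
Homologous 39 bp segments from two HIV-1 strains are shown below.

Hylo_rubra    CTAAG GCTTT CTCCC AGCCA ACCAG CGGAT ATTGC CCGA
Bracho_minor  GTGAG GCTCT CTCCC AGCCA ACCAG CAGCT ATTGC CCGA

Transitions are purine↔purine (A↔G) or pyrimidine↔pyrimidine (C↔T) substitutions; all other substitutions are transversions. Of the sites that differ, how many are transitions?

3

Differing sites — 1:C/G (Tv); 3:A/G (Ti); 9:T/C (Ti); 27:G/A (Ti); 29:A/C (Tv).
Of the 5 differences, 3 transitions and 2 transversions, so the answer is 3.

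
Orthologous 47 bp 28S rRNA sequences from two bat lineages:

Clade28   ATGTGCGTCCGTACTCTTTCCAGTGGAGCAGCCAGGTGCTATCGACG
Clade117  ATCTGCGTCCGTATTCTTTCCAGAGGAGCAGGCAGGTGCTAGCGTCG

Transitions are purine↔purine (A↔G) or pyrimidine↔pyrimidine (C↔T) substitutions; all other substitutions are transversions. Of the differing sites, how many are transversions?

The sequences differ at positions 3 (G/C, transversion), 14 (C/T, transition), 24 (T/A, transversion), 32 (C/G, transversion), 42 (T/G, transversion), 45 (A/T, transversion).
Of the 6 differences, 1 transition and 5 transversions, so the answer is 5.

5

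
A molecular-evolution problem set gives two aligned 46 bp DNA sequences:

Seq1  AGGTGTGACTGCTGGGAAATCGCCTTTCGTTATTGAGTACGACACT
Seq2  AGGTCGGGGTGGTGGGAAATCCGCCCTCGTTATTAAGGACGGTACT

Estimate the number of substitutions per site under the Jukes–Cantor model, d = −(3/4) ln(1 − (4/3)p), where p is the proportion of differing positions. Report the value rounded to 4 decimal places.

0.3547

The sequences differ at positions 5 (G/C), 6 (T/G), 8 (A/G), 9 (C/G), 12 (C/G), 22 (G/C), 23 (C/G), 25 (T/C), 26 (T/C), 35 (G/A), 38 (T/G), 42 (A/G), 43 (C/T).
p = 13/46 = 0.282609.
d = −0.75 · ln(1 − (4/3)·0.282609) = −0.75 · ln(0.623188) = −0.75 · (-0.472907) = 0.3547.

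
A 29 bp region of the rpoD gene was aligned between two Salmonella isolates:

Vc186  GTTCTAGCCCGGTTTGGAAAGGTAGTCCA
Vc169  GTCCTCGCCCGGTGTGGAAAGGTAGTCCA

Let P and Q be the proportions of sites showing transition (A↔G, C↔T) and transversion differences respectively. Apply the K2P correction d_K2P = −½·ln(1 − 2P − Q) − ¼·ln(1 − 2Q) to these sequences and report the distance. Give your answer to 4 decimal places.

Mismatches occur at site 3 (T↔C, transition), site 6 (A↔C, transversion), site 14 (T↔G, transversion).
Of the 3 differences, 1 transition and 2 transversions over 29 sites: P = 1/29 = 0.034483, Q = 2/29 = 0.068966.
d = −0.5·ln(0.862068) − 0.25·ln(0.862068) = −0.5·(-0.148421) − 0.25·(-0.148421) = 0.1113.

0.1113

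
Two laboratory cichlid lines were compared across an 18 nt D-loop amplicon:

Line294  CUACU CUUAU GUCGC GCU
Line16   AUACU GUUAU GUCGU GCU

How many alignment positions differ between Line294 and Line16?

3

Differing sites — 1:C/A; 6:C/G; 15:C/U.
That gives 3 mismatches out of 18 aligned sites, so the Hamming distance is 3.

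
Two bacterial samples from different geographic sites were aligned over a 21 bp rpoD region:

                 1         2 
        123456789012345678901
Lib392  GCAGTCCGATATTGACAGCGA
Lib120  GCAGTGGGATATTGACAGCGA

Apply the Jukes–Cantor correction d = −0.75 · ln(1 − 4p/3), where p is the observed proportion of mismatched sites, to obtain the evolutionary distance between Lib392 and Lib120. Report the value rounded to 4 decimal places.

0.1019

Differing sites — 6:C/G; 7:C/G.
p = 2/21 = 0.095238.
d = −0.75 · ln(1 − (4/3)·0.095238) = −0.75 · ln(0.873016) = −0.75 · (-0.135801) = 0.1019.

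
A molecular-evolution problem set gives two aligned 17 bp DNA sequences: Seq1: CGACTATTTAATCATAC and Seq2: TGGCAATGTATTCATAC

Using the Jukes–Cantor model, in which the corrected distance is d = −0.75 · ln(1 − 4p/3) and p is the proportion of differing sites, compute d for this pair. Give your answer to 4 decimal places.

0.3734

The sequences differ at positions 1 (C/T), 3 (A/G), 5 (T/A), 8 (T/G), 11 (A/T).
p = 5/17 = 0.294118.
d = −0.75 · ln(1 − (4/3)·0.294118) = −0.75 · ln(0.607843) = −0.75 · (-0.497839) = 0.3734.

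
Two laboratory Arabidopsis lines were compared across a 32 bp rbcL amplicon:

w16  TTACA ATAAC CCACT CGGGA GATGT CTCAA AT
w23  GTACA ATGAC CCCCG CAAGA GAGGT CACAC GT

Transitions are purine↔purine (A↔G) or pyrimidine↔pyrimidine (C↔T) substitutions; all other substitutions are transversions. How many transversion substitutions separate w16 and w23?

Mismatches occur at site 1 (T↔G, transversion), site 8 (A↔G, transition), site 13 (A↔C, transversion), site 15 (T↔G, transversion), site 17 (G↔A, transition), site 18 (G↔A, transition), site 23 (T↔G, transversion), site 27 (T↔A, transversion), site 30 (A↔C, transversion), site 31 (A↔G, transition).
Of the 10 differences, 4 transitions and 6 transversions, so the answer is 6.

6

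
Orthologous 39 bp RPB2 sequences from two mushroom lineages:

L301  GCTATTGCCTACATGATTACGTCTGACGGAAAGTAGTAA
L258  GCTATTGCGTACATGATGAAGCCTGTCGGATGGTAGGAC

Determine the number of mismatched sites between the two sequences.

The sequences differ at positions 9 (C/G), 18 (T/G), 20 (C/A), 22 (T/C), 26 (A/T), 31 (A/T), 32 (A/G), 37 (T/G), 39 (A/C).
That gives 9 mismatches out of 39 aligned sites, so the Hamming distance is 9.

9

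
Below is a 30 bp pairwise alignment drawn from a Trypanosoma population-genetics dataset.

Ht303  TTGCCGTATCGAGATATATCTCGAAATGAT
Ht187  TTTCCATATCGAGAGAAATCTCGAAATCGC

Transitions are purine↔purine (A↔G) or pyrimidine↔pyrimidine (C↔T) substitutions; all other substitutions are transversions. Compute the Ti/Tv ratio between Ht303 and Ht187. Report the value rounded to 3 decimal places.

Differing sites — 3:G/T (Tv); 6:G/A (Ti); 15:T/G (Tv); 17:T/A (Tv); 28:G/C (Tv); 29:A/G (Ti); 30:T/C (Ti).
Of the 7 differences, 3 transitions and 4 transversions, so Ti/Tv = 3/4 = 0.750.

0.750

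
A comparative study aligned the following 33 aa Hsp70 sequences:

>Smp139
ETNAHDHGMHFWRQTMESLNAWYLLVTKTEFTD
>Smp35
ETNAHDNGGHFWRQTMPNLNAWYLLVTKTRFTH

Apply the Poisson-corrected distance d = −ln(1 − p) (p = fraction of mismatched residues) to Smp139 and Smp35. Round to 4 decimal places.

0.2007

The sequences differ at positions 7 (H/N), 9 (M/G), 17 (E/P), 18 (S/N), 30 (E/R), 33 (D/H).
p = 6/33 = 0.181818.
d = −ln(1 − 0.181818) = −ln(0.818182) = 0.2007.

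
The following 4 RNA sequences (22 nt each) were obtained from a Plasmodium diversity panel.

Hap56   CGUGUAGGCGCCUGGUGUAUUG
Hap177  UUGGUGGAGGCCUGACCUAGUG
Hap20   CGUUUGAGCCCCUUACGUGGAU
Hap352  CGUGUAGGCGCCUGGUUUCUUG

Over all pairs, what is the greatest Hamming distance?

Pairwise Hamming distances:
  Hap56 vs Hap177: 10
  Hap56 vs Hap20: 11
  Hap56 vs Hap352: 2
  Hap177 vs Hap20: 13
  Hap177 vs Hap352: 11
  Hap20 vs Hap352: 12
The largest is 13, between Hap177 and Hap20.

13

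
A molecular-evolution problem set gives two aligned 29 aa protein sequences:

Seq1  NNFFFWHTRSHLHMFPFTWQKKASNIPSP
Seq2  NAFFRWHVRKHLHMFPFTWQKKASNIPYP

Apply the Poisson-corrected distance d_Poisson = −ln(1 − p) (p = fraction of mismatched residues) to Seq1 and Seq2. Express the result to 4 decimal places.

0.1892

The sequences differ at positions 2 (N/A), 5 (F/R), 8 (T/V), 10 (S/K), 28 (S/Y).
p = 5/29 = 0.172414.
d = −ln(1 − 0.172414) = −ln(0.827586) = 0.1892.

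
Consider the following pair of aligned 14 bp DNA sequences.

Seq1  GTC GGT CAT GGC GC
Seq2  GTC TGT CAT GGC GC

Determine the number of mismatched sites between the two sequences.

1

Differing sites — 4:G/T.
That gives 1 mismatch out of 14 aligned sites, so the Hamming distance is 1.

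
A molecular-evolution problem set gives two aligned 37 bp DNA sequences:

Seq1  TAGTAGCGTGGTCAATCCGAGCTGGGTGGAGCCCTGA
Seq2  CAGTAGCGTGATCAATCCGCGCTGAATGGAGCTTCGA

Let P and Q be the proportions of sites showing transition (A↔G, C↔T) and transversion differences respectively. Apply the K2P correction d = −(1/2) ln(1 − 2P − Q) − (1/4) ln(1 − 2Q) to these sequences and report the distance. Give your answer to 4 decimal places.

0.2738

Mismatches occur at site 1 (T/C, transition), site 11 (G/A, transition), site 20 (A/C, transversion), site 25 (G/A, transition), site 26 (G/A, transition), site 33 (C/T, transition), site 34 (C/T, transition), site 35 (T/C, transition).
Of the 8 differences, 7 transitions and 1 transversion over 37 sites: P = 7/37 = 0.189189, Q = 1/37 = 0.027027.
d = −0.5·ln(0.594595) − 0.25·ln(0.945946) = −0.5·(-0.519875) − 0.25·(-0.055570) = 0.2738.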